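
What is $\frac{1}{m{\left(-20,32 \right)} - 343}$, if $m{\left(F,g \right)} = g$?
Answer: $- \frac{1}{311} \approx -0.0032154$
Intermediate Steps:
$\frac{1}{m{\left(-20,32 \right)} - 343} = \frac{1}{32 - 343} = \frac{1}{-311} = - \frac{1}{311}$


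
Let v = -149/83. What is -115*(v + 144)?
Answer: -1357345/83 ≈ -16354.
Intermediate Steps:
v = -149/83 (v = -149*1/83 = -149/83 ≈ -1.7952)
-115*(v + 144) = -115*(-149/83 + 144) = -115*11803/83 = -1357345/83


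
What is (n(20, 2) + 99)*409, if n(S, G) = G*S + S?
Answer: 65031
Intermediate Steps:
n(S, G) = S + G*S
(n(20, 2) + 99)*409 = (20*(1 + 2) + 99)*409 = (20*3 + 99)*409 = (60 + 99)*409 = 159*409 = 65031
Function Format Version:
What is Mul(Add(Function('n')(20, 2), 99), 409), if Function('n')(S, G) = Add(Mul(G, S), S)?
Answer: 65031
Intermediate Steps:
Function('n')(S, G) = Add(S, Mul(G, S))
Mul(Add(Function('n')(20, 2), 99), 409) = Mul(Add(Mul(20, Add(1, 2)), 99), 409) = Mul(Add(Mul(20, 3), 99), 409) = Mul(Add(60, 99), 409) = Mul(159, 409) = 65031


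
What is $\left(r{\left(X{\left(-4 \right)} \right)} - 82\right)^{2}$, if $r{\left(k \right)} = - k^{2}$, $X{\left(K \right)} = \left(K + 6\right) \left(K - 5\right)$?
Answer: $164836$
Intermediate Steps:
$X{\left(K \right)} = \left(-5 + K\right) \left(6 + K\right)$ ($X{\left(K \right)} = \left(6 + K\right) \left(-5 + K\right) = \left(-5 + K\right) \left(6 + K\right)$)
$\left(r{\left(X{\left(-4 \right)} \right)} - 82\right)^{2} = \left(- \left(-30 - 4 + \left(-4\right)^{2}\right)^{2} - 82\right)^{2} = \left(- \left(-30 - 4 + 16\right)^{2} - 82\right)^{2} = \left(- \left(-18\right)^{2} - 82\right)^{2} = \left(\left(-1\right) 324 - 82\right)^{2} = \left(-324 - 82\right)^{2} = \left(-406\right)^{2} = 164836$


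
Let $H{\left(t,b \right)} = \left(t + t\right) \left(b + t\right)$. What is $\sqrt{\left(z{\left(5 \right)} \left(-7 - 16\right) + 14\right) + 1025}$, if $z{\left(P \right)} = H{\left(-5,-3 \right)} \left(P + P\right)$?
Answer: $3 i \sqrt{1929} \approx 131.76 i$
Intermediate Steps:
$H{\left(t,b \right)} = 2 t \left(b + t\right)$
$z{\left(P \right)} = 160 P$ ($z{\left(P \right)} = 2 \left(-5\right) \left(-3 - 5\right) \left(P + P\right) = 2 \left(-5\right) \left(-8\right) 2 P = 80 \cdot 2 P = 160 P$)
$\sqrt{\left(z{\left(5 \right)} \left(-7 - 16\right) + 14\right) + 1025} = \sqrt{\left(160 \cdot 5 \left(-7 - 16\right) + 14\right) + 1025} = \sqrt{\left(800 \left(-23\right) + 14\right) + 1025} = \sqrt{\left(-18400 + 14\right) + 1025} = \sqrt{-18386 + 1025} = \sqrt{-17361} = 3 i \sqrt{1929}$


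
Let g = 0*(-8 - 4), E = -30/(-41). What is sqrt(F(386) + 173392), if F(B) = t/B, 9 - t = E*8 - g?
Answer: sqrt(43428157001746)/15826 ≈ 416.40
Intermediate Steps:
E = 30/41 (E = -30*(-1/41) = 30/41 ≈ 0.73171)
g = 0 (g = 0*(-12) = 0)
t = 129/41 (t = 9 - ((30/41)*8 - 1*0) = 9 - (240/41 + 0) = 9 - 1*240/41 = 9 - 240/41 = 129/41 ≈ 3.1463)
F(B) = 129/(41*B)
sqrt(F(386) + 173392) = sqrt((129/41)/386 + 173392) = sqrt((129/41)*(1/386) + 173392) = sqrt(129/15826 + 173392) = sqrt(2744101921/15826) = sqrt(43428157001746)/15826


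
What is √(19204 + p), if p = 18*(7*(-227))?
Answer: I*√9398 ≈ 96.943*I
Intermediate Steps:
p = -28602 (p = 18*(-1589) = -28602)
√(19204 + p) = √(19204 - 28602) = √(-9398) = I*√9398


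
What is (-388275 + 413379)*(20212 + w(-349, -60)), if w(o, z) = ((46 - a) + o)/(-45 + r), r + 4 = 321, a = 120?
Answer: 8625171129/17 ≈ 5.0736e+8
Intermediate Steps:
r = 317 (r = -4 + 321 = 317)
w(o, z) = -37/136 + o/272 (w(o, z) = ((46 - 1*120) + o)/(-45 + 317) = ((46 - 120) + o)/272 = (-74 + o)*(1/272) = -37/136 + o/272)
(-388275 + 413379)*(20212 + w(-349, -60)) = (-388275 + 413379)*(20212 + (-37/136 + (1/272)*(-349))) = 25104*(20212 + (-37/136 - 349/272)) = 25104*(20212 - 423/272) = 25104*(5497241/272) = 8625171129/17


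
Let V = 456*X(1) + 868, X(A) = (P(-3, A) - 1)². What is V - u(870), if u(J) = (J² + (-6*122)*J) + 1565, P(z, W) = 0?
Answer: -120301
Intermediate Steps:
X(A) = 1 (X(A) = (0 - 1)² = (-1)² = 1)
u(J) = 1565 + J² - 732*J (u(J) = (J² - 732*J) + 1565 = 1565 + J² - 732*J)
V = 1324 (V = 456*1 + 868 = 456 + 868 = 1324)
V - u(870) = 1324 - (1565 + 870² - 732*870) = 1324 - (1565 + 756900 - 636840) = 1324 - 1*121625 = 1324 - 121625 = -120301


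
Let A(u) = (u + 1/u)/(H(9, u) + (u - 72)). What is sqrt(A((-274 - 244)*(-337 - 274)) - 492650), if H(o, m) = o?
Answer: I*sqrt(4033782558954209266675626)/2861458418 ≈ 701.89*I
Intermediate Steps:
A(u) = (u + 1/u)/(-63 + u) (A(u) = (u + 1/u)/(9 + (u - 72)) = (u + 1/u)/(9 + (-72 + u)) = (u + 1/u)/(-63 + u))
sqrt(A((-274 - 244)*(-337 - 274)) - 492650) = sqrt((1 + ((-274 - 244)*(-337 - 274))**2)/((((-274 - 244)*(-337 - 274)))*(-63 + (-274 - 244)*(-337 - 274))) - 492650) = sqrt((1 + (-518*(-611))**2)/(((-518*(-611)))*(-63 - 518*(-611))) - 492650) = sqrt((1 + 316498**2)/(316498*(-63 + 316498)) - 492650) = sqrt((1/316498)*(1 + 100170984004)/316435 - 492650) = sqrt((1/316498)*(1/316435)*100170984005 - 492650) = sqrt(20034196801/20030208926 - 492650) = sqrt(-9867862393197099/20030208926) = I*sqrt(4033782558954209266675626)/2861458418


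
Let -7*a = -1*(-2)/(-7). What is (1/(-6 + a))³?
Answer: -117649/24897088 ≈ -0.0047254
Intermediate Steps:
a = 2/49 (a = -(-1*(-2))/(7*(-7)) = -2*(-1)/(7*7) = -⅐*(-2/7) = 2/49 ≈ 0.040816)
(1/(-6 + a))³ = (1/(-6 + 2/49))³ = (1/(-292/49))³ = (-49/292)³ = -117649/24897088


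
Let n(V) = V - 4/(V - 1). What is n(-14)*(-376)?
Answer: 77456/15 ≈ 5163.7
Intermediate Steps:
n(V) = V - 4/(-1 + V)
n(-14)*(-376) = ((-4 + (-14)² - 1*(-14))/(-1 - 14))*(-376) = ((-4 + 196 + 14)/(-15))*(-376) = -1/15*206*(-376) = -206/15*(-376) = 77456/15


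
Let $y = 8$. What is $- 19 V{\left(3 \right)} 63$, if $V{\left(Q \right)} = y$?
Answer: $-9576$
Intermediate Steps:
$V{\left(Q \right)} = 8$
$- 19 V{\left(3 \right)} 63 = \left(-19\right) 8 \cdot 63 = \left(-152\right) 63 = -9576$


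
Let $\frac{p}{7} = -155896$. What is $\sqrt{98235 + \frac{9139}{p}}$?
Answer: $\frac{\sqrt{173055553543082}}{41972} \approx 313.42$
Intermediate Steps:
$p = -1091272$ ($p = 7 \left(-155896\right) = -1091272$)
$\sqrt{98235 + \frac{9139}{p}} = \sqrt{98235 + \frac{9139}{-1091272}} = \sqrt{98235 + 9139 \left(- \frac{1}{1091272}\right)} = \sqrt{98235 - \frac{703}{83944}} = \sqrt{\frac{8246238137}{83944}} = \frac{\sqrt{173055553543082}}{41972}$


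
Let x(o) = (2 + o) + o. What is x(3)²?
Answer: 64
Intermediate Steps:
x(o) = 2 + 2*o
x(3)² = (2 + 2*3)² = (2 + 6)² = 8² = 64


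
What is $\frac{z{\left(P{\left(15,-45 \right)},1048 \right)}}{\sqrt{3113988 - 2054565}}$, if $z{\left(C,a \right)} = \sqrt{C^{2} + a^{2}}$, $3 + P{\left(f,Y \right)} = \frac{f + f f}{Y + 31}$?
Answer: $\frac{\sqrt{57035919799671}}{7415961} \approx 1.0184$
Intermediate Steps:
$P{\left(f,Y \right)} = -3 + \frac{f + f^{2}}{31 + Y}$ ($P{\left(f,Y \right)} = -3 + \frac{f + f f}{Y + 31} = -3 + \frac{f + f^{2}}{31 + Y}$)
$\frac{z{\left(P{\left(15,-45 \right)},1048 \right)}}{\sqrt{3113988 - 2054565}} = \frac{\sqrt{\left(\frac{-93 + 15 + 15^{2} - -135}{31 - 45}\right)^{2} + 1048^{2}}}{\sqrt{3113988 - 2054565}} = \frac{\sqrt{\left(\frac{-93 + 15 + 225 + 135}{-14}\right)^{2} + 1098304}}{\sqrt{3113988 - 2054565}} = \frac{\sqrt{\left(\left(- \frac{1}{14}\right) 282\right)^{2} + 1098304}}{\sqrt{1059423}} = \sqrt{\left(- \frac{141}{7}\right)^{2} + 1098304} \frac{\sqrt{1059423}}{1059423} = \sqrt{\frac{19881}{49} + 1098304} \frac{\sqrt{1059423}}{1059423} = \sqrt{\frac{53836777}{49}} \frac{\sqrt{1059423}}{1059423} = \frac{\sqrt{53836777}}{7} \frac{\sqrt{1059423}}{1059423} = \frac{\sqrt{57035919799671}}{7415961}$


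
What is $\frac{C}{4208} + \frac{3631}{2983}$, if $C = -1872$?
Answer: $\frac{605942}{784529} \approx 0.77236$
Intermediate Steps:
$\frac{C}{4208} + \frac{3631}{2983} = - \frac{1872}{4208} + \frac{3631}{2983} = \left(-1872\right) \frac{1}{4208} + 3631 \cdot \frac{1}{2983} = - \frac{117}{263} + \frac{3631}{2983} = \frac{605942}{784529}$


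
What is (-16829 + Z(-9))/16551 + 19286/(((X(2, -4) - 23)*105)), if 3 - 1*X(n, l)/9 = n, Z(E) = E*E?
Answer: -57303691/4054995 ≈ -14.132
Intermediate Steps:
Z(E) = E²
X(n, l) = 27 - 9*n
(-16829 + Z(-9))/16551 + 19286/(((X(2, -4) - 23)*105)) = (-16829 + (-9)²)/16551 + 19286/((((27 - 9*2) - 23)*105)) = (-16829 + 81)*(1/16551) + 19286/((((27 - 18) - 23)*105)) = -16748*1/16551 + 19286/(((9 - 23)*105)) = -16748/16551 + 19286/((-14*105)) = -16748/16551 + 19286/(-1470) = -16748/16551 + 19286*(-1/1470) = -16748/16551 - 9643/735 = -57303691/4054995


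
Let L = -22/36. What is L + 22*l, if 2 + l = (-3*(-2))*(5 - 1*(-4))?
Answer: 20581/18 ≈ 1143.4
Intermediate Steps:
l = 52 (l = -2 + (-3*(-2))*(5 - 1*(-4)) = -2 + 6*(5 + 4) = -2 + 6*9 = -2 + 54 = 52)
L = -11/18 (L = -22*1/36 = -11/18 ≈ -0.61111)
L + 22*l = -11/18 + 22*52 = -11/18 + 1144 = 20581/18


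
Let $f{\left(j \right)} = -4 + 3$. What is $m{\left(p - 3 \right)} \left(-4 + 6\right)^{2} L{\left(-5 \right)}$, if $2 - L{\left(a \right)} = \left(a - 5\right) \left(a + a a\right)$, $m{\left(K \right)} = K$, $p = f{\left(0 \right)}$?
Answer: $-3232$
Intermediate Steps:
$f{\left(j \right)} = -1$
$p = -1$
$L{\left(a \right)} = 2 - \left(-5 + a\right) \left(a + a^{2}\right)$ ($L{\left(a \right)} = 2 - \left(a - 5\right) \left(a + a a\right) = 2 - \left(-5 + a\right) \left(a + a^{2}\right)$)
$m{\left(p - 3 \right)} \left(-4 + 6\right)^{2} L{\left(-5 \right)} = \left(-1 - 3\right) \left(-4 + 6\right)^{2} \left(2 - \left(-5\right)^{3} + 4 \left(-5\right)^{2} + 5 \left(-5\right)\right) = - 4 \cdot 2^{2} \left(2 - -125 + 4 \cdot 25 - 25\right) = \left(-4\right) 4 \left(2 + 125 + 100 - 25\right) = \left(-16\right) 202 = -3232$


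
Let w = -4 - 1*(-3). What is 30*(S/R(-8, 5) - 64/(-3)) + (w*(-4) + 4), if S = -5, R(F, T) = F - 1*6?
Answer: 4611/7 ≈ 658.71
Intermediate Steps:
R(F, T) = -6 + F (R(F, T) = F - 6 = -6 + F)
w = -1 (w = -4 + 3 = -1)
30*(S/R(-8, 5) - 64/(-3)) + (w*(-4) + 4) = 30*(-5/(-6 - 8) - 64/(-3)) + (-1*(-4) + 4) = 30*(-5/(-14) - 64*(-1/3)) + (4 + 4) = 30*(-5*(-1/14) + 64/3) + 8 = 30*(5/14 + 64/3) + 8 = 30*(911/42) + 8 = 4555/7 + 8 = 4611/7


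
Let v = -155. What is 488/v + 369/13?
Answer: 50851/2015 ≈ 25.236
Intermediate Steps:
488/v + 369/13 = 488/(-155) + 369/13 = 488*(-1/155) + 369*(1/13) = -488/155 + 369/13 = 50851/2015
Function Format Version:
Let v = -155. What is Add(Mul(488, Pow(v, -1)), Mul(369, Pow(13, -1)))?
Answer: Rational(50851, 2015) ≈ 25.236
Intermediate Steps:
Add(Mul(488, Pow(v, -1)), Mul(369, Pow(13, -1))) = Add(Mul(488, Pow(-155, -1)), Mul(369, Pow(13, -1))) = Add(Mul(488, Rational(-1, 155)), Mul(369, Rational(1, 13))) = Add(Rational(-488, 155), Rational(369, 13)) = Rational(50851, 2015)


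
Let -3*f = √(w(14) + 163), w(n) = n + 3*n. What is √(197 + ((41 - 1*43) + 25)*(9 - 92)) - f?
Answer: √219/3 + 4*I*√107 ≈ 4.9329 + 41.376*I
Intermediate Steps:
w(n) = 4*n
f = -√219/3 (f = -√(4*14 + 163)/3 = -√(56 + 163)/3 = -√219/3 ≈ -4.9329)
√(197 + ((41 - 1*43) + 25)*(9 - 92)) - f = √(197 + ((41 - 1*43) + 25)*(9 - 92)) - (-1)*√219/3 = √(197 + ((41 - 43) + 25)*(-83)) + √219/3 = √(197 + (-2 + 25)*(-83)) + √219/3 = √(197 + 23*(-83)) + √219/3 = √(197 - 1909) + √219/3 = √(-1712) + √219/3 = 4*I*√107 + √219/3 = √219/3 + 4*I*√107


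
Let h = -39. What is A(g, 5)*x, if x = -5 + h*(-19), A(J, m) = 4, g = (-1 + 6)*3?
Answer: 2944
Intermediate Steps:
g = 15 (g = 5*3 = 15)
x = 736 (x = -5 - 39*(-19) = -5 + 741 = 736)
A(g, 5)*x = 4*736 = 2944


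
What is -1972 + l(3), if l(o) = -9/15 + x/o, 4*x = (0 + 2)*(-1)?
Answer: -59183/30 ≈ -1972.8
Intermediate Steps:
x = -½ (x = ((0 + 2)*(-1))/4 = (2*(-1))/4 = (¼)*(-2) = -½ ≈ -0.50000)
l(o) = -⅗ - 1/(2*o) (l(o) = -9/15 - 1/(2*o) = -9*1/15 - 1/(2*o) = -⅗ - 1/(2*o))
-1972 + l(3) = -1972 + (⅒)*(-5 - 6*3)/3 = -1972 + (⅒)*(⅓)*(-5 - 18) = -1972 + (⅒)*(⅓)*(-23) = -1972 - 23/30 = -59183/30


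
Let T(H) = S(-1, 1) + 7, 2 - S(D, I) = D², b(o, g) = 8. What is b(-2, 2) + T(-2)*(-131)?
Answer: -1040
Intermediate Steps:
S(D, I) = 2 - D²
T(H) = 8 (T(H) = (2 - 1*(-1)²) + 7 = (2 - 1*1) + 7 = (2 - 1) + 7 = 1 + 7 = 8)
b(-2, 2) + T(-2)*(-131) = 8 + 8*(-131) = 8 - 1048 = -1040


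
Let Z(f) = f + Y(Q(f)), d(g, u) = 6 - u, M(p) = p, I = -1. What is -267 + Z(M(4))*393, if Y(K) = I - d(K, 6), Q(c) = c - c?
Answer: 912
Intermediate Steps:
Q(c) = 0
Y(K) = -1 (Y(K) = -1 - (6 - 1*6) = -1 - (6 - 6) = -1 - 1*0 = -1 + 0 = -1)
Z(f) = -1 + f (Z(f) = f - 1 = -1 + f)
-267 + Z(M(4))*393 = -267 + (-1 + 4)*393 = -267 + 3*393 = -267 + 1179 = 912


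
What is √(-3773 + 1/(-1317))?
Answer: I*√6544228314/1317 ≈ 61.425*I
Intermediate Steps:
√(-3773 + 1/(-1317)) = √(-3773 - 1/1317) = √(-4969042/1317) = I*√6544228314/1317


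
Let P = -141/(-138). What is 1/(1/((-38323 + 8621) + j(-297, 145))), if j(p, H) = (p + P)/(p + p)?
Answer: -811563833/27324 ≈ -29702.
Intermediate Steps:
P = 47/46 (P = -141*(-1/138) = 47/46 ≈ 1.0217)
j(p, H) = (47/46 + p)/(2*p) (j(p, H) = (p + 47/46)/(p + p) = (47/46 + p)/((2*p)) = (47/46 + p)*(1/(2*p)) = (47/46 + p)/(2*p))
1/(1/((-38323 + 8621) + j(-297, 145))) = 1/(1/((-38323 + 8621) + (1/92)*(47 + 46*(-297))/(-297))) = 1/(1/(-29702 + (1/92)*(-1/297)*(47 - 13662))) = 1/(1/(-29702 + (1/92)*(-1/297)*(-13615))) = 1/(1/(-29702 + 13615/27324)) = 1/(1/(-811563833/27324)) = 1/(-27324/811563833) = -811563833/27324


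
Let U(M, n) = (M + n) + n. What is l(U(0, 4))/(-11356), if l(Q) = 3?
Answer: -3/11356 ≈ -0.00026418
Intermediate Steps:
U(M, n) = M + 2*n
l(U(0, 4))/(-11356) = 3/(-11356) = 3*(-1/11356) = -3/11356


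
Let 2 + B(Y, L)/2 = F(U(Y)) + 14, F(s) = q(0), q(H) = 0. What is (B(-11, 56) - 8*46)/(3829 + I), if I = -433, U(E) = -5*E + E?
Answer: -86/849 ≈ -0.10130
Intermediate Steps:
U(E) = -4*E
F(s) = 0
B(Y, L) = 24 (B(Y, L) = -4 + 2*(0 + 14) = -4 + 2*14 = -4 + 28 = 24)
(B(-11, 56) - 8*46)/(3829 + I) = (24 - 8*46)/(3829 - 433) = (24 - 368)/3396 = -344*1/3396 = -86/849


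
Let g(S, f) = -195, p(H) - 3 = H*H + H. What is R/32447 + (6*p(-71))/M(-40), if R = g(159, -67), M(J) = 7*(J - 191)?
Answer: -322822967/17488933 ≈ -18.459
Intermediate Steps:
M(J) = -1337 + 7*J (M(J) = 7*(-191 + J) = -1337 + 7*J)
p(H) = 3 + H + H² (p(H) = 3 + (H*H + H) = 3 + (H² + H) = 3 + (H + H²) = 3 + H + H²)
R = -195
R/32447 + (6*p(-71))/M(-40) = -195/32447 + (6*(3 - 71 + (-71)²))/(-1337 + 7*(-40)) = -195*1/32447 + (6*(3 - 71 + 5041))/(-1337 - 280) = -195/32447 + (6*4973)/(-1617) = -195/32447 + 29838*(-1/1617) = -195/32447 - 9946/539 = -322822967/17488933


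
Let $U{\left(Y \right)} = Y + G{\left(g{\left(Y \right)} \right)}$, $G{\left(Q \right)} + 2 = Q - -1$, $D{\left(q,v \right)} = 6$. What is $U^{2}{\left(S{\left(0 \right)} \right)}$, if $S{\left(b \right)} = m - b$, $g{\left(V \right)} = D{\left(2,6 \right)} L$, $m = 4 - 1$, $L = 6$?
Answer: $1444$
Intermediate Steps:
$m = 3$ ($m = 4 - 1 = 3$)
$g{\left(V \right)} = 36$ ($g{\left(V \right)} = 6 \cdot 6 = 36$)
$G{\left(Q \right)} = -1 + Q$ ($G{\left(Q \right)} = -2 + \left(Q - -1\right) = -2 + \left(Q + 1\right) = -2 + \left(1 + Q\right) = -1 + Q$)
$S{\left(b \right)} = 3 - b$
$U{\left(Y \right)} = 35 + Y$ ($U{\left(Y \right)} = Y + \left(-1 + 36\right) = Y + 35 = 35 + Y$)
$U^{2}{\left(S{\left(0 \right)} \right)} = \left(35 + \left(3 - 0\right)\right)^{2} = \left(35 + \left(3 + 0\right)\right)^{2} = \left(35 + 3\right)^{2} = 38^{2} = 1444$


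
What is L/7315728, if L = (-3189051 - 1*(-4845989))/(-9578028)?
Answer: -828469/35035123812192 ≈ -2.3647e-8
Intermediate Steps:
L = -828469/4789014 (L = (-3189051 + 4845989)*(-1/9578028) = 1656938*(-1/9578028) = -828469/4789014 ≈ -0.17299)
L/7315728 = -828469/4789014/7315728 = -828469/4789014*1/7315728 = -828469/35035123812192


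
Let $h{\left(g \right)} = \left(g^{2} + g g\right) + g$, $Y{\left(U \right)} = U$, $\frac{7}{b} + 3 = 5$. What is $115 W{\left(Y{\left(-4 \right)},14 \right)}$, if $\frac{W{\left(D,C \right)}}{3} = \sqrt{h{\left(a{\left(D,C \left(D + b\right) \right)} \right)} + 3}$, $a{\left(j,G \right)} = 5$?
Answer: $345 \sqrt{58} \approx 2627.4$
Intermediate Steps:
$b = \frac{7}{2}$ ($b = \frac{7}{-3 + 5} = \frac{7}{2} \approx 3.5$)
$h{\left(g \right)} = g + 2 g^{2}$ ($h{\left(g \right)} = \left(g^{2} + g^{2}\right) + g = 2 g^{2} + g = g + 2 g^{2}$)
$W{\left(D,C \right)} = 3 \sqrt{58}$ ($W{\left(D,C \right)} = 3 \sqrt{5 \left(1 + 2 \cdot 5\right) + 3} = 3 \sqrt{5 \left(1 + 10\right) + 3} = 3 \sqrt{5 \cdot 11 + 3} = 3 \sqrt{55 + 3} = 3 \sqrt{58}$)
$115 W{\left(Y{\left(-4 \right)},14 \right)} = 115 \cdot 3 \sqrt{58} = 345 \sqrt{58}$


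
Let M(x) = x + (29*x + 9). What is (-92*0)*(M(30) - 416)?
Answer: 0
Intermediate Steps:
M(x) = 9 + 30*x (M(x) = x + (9 + 29*x) = 9 + 30*x)
(-92*0)*(M(30) - 416) = (-92*0)*((9 + 30*30) - 416) = 0*((9 + 900) - 416) = 0*(909 - 416) = 0*493 = 0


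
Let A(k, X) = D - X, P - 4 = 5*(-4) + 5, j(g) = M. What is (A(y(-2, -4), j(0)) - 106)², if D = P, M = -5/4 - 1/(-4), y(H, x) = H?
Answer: 13456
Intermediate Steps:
M = -1 (M = -5*¼ - 1*(-¼) = -5/4 + ¼ = -1)
j(g) = -1
P = -11 (P = 4 + (5*(-4) + 5) = 4 + (-20 + 5) = 4 - 15 = -11)
D = -11
A(k, X) = -11 - X
(A(y(-2, -4), j(0)) - 106)² = ((-11 - 1*(-1)) - 106)² = ((-11 + 1) - 106)² = (-10 - 106)² = (-116)² = 13456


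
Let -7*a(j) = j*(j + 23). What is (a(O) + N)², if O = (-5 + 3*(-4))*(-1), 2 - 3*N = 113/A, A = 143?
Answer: 84395479081/9018009 ≈ 9358.5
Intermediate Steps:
N = 173/429 (N = ⅔ - 113/(3*143) = ⅔ - ⅓*113/143 = ⅔ - 113/429 = 173/429 ≈ 0.40326)
O = 17 (O = (-5 - 12)*(-1) = -17*(-1) = 17)
a(j) = -j*(23 + j)/7 (a(j) = -j*(j + 23)/7 = -j*(23 + j)/7)
(a(O) + N)² = (-⅐*17*(23 + 17) + 173/429)² = (-⅐*17*40 + 173/429)² = (-680/7 + 173/429)² = (-290509/3003)² = 84395479081/9018009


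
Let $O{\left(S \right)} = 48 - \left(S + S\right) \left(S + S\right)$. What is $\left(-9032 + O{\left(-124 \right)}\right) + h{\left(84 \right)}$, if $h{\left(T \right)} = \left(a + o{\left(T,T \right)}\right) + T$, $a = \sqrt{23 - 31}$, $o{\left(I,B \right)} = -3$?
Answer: $-70407 + 2 i \sqrt{2} \approx -70407.0 + 2.8284 i$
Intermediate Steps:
$a = 2 i \sqrt{2}$ ($a = \sqrt{-8} = 2 i \sqrt{2} \approx 2.8284 i$)
$O{\left(S \right)} = 48 - 4 S^{2}$ ($O{\left(S \right)} = 48 - 2 S 2 S = 48 - 4 S^{2}$)
$h{\left(T \right)} = -3 + T + 2 i \sqrt{2}$ ($h{\left(T \right)} = \left(2 i \sqrt{2} - 3\right) + T = \left(-3 + 2 i \sqrt{2}\right) + T = -3 + T + 2 i \sqrt{2}$)
$\left(-9032 + O{\left(-124 \right)}\right) + h{\left(84 \right)} = \left(-9032 + \left(48 - 4 \left(-124\right)^{2}\right)\right) + \left(-3 + 84 + 2 i \sqrt{2}\right) = \left(-9032 + \left(48 - 61504\right)\right) + \left(81 + 2 i \sqrt{2}\right) = \left(-9032 - 61456\right) + \left(81 + 2 i \sqrt{2}\right) = -70488 + \left(81 + 2 i \sqrt{2}\right) = -70407 + 2 i \sqrt{2}$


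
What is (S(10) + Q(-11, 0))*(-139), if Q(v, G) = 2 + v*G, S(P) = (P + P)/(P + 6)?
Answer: -1807/4 ≈ -451.75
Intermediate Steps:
S(P) = 2*P/(6 + P) (S(P) = (2*P)/(6 + P) = 2*P/(6 + P))
Q(v, G) = 2 + G*v
(S(10) + Q(-11, 0))*(-139) = (2*10/(6 + 10) + (2 + 0*(-11)))*(-139) = (2*10/16 + (2 + 0))*(-139) = (2*10*(1/16) + 2)*(-139) = (5/4 + 2)*(-139) = (13/4)*(-139) = -1807/4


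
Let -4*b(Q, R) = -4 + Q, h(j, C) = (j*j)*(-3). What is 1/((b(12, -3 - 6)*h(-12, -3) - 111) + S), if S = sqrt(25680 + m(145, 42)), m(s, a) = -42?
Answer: 251/180457 - sqrt(25638)/541371 ≈ 0.0010951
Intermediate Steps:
h(j, C) = -3*j**2 (h(j, C) = j**2*(-3) = -3*j**2)
S = sqrt(25638) (S = sqrt(25680 - 42) = sqrt(25638) ≈ 160.12)
b(Q, R) = 1 - Q/4 (b(Q, R) = -(-4 + Q)/4 = 1 - Q/4)
1/((b(12, -3 - 6)*h(-12, -3) - 111) + S) = 1/(((1 - 1/4*12)*(-3*(-12)**2) - 111) + sqrt(25638)) = 1/(((1 - 3)*(-3*144) - 111) + sqrt(25638)) = 1/((-2*(-432) - 111) + sqrt(25638)) = 1/((864 - 111) + sqrt(25638)) = 1/(753 + sqrt(25638))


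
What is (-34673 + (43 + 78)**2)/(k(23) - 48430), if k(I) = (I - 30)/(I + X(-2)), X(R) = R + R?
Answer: 380608/920177 ≈ 0.41362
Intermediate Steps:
X(R) = 2*R
k(I) = (-30 + I)/(-4 + I) (k(I) = (I - 30)/(I + 2*(-2)) = (-30 + I)/(I - 4) = (-30 + I)/(-4 + I))
(-34673 + (43 + 78)**2)/(k(23) - 48430) = (-34673 + (43 + 78)**2)/((-30 + 23)/(-4 + 23) - 48430) = (-34673 + 121**2)/(-7/19 - 48430) = (-34673 + 14641)/((1/19)*(-7) - 48430) = -20032/(-7/19 - 48430) = -20032/(-920177/19) = -20032*(-19/920177) = 380608/920177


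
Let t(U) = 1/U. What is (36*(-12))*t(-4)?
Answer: 108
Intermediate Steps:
(36*(-12))*t(-4) = (36*(-12))/(-4) = -432*(-1/4) = 108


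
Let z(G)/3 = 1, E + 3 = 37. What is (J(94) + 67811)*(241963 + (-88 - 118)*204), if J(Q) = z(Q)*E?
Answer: 13578457307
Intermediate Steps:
E = 34 (E = -3 + 37 = 34)
z(G) = 3 (z(G) = 3*1 = 3)
J(Q) = 102 (J(Q) = 3*34 = 102)
(J(94) + 67811)*(241963 + (-88 - 118)*204) = (102 + 67811)*(241963 + (-88 - 118)*204) = 67913*(241963 - 206*204) = 67913*(241963 - 42024) = 67913*199939 = 13578457307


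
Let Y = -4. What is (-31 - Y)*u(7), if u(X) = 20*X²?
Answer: -26460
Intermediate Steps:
(-31 - Y)*u(7) = (-31 - 1*(-4))*(20*7²) = (-31 + 4)*(20*49) = -27*980 = -26460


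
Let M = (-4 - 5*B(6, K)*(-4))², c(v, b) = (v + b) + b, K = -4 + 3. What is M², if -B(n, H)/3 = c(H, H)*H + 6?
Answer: 87578116096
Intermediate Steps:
K = -1
c(v, b) = v + 2*b (c(v, b) = (b + v) + b = v + 2*b)
B(n, H) = -18 - 9*H² (B(n, H) = -3*((H + 2*H)*H + 6) = -3*((3*H)*H + 6) = -3*(3*H² + 6) = -3*(6 + 3*H²) = -18 - 9*H²)
M = 295936 (M = (-4 - 5*(-18 - 9*(-1)²)*(-4))² = (-4 - 5*(-18 - 9*1)*(-4))² = (-4 - 5*(-18 - 9)*(-4))² = (-4 - 5*(-27)*(-4))² = (-4 + 135*(-4))² = (-4 - 540)² = (-544)² = 295936)
M² = 295936² = 87578116096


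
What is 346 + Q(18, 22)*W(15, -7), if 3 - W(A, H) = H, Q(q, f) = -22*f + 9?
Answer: -4404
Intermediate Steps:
Q(q, f) = 9 - 22*f
W(A, H) = 3 - H
346 + Q(18, 22)*W(15, -7) = 346 + (9 - 22*22)*(3 - 1*(-7)) = 346 + (9 - 484)*(3 + 7) = 346 - 475*10 = 346 - 4750 = -4404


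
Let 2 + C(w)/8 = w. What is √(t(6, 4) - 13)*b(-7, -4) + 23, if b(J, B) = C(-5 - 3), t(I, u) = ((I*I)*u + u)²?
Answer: 23 - 80*√21891 ≈ -11813.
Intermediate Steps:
C(w) = -16 + 8*w
t(I, u) = (u + u*I²)² (t(I, u) = (I²*u + u)² = (u*I² + u)² = (u + u*I²)²)
b(J, B) = -80 (b(J, B) = -16 + 8*(-5 - 3) = -16 + 8*(-8) = -16 - 64 = -80)
√(t(6, 4) - 13)*b(-7, -4) + 23 = √(4²*(1 + 6²)² - 13)*(-80) + 23 = √(16*(1 + 36)² - 13)*(-80) + 23 = √(16*37² - 13)*(-80) + 23 = √(16*1369 - 13)*(-80) + 23 = √(21904 - 13)*(-80) + 23 = √21891*(-80) + 23 = -80*√21891 + 23 = 23 - 80*√21891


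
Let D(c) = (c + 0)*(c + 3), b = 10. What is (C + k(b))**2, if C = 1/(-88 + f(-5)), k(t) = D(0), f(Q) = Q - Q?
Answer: 1/7744 ≈ 0.00012913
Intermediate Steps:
f(Q) = 0
D(c) = c*(3 + c)
k(t) = 0 (k(t) = 0*(3 + 0) = 0*3 = 0)
C = -1/88 (C = 1/(-88 + 0) = 1/(-88) = -1/88 ≈ -0.011364)
(C + k(b))**2 = (-1/88 + 0)**2 = (-1/88)**2 = 1/7744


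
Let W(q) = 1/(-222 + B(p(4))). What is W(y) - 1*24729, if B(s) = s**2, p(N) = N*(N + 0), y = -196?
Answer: -840785/34 ≈ -24729.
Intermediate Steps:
p(N) = N**2 (p(N) = N*N = N**2)
W(q) = 1/34 (W(q) = 1/(-222 + (4**2)**2) = 1/(-222 + 16**2) = 1/(-222 + 256) = 1/34)
W(y) - 1*24729 = 1/34 - 1*24729 = 1/34 - 24729 = -840785/34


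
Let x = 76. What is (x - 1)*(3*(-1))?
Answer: -225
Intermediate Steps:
(x - 1)*(3*(-1)) = (76 - 1)*(3*(-1)) = 75*(-3) = -225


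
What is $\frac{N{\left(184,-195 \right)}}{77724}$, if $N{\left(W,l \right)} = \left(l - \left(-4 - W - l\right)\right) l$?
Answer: $\frac{6565}{12954} \approx 0.50679$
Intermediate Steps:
$N{\left(W,l \right)} = l \left(4 + W + 2 l\right)$ ($N{\left(W,l \right)} = \left(l + \left(\left(W + l\right) + 4\right)\right) l = \left(l + \left(4 + W + l\right)\right) l = \left(4 + W + 2 l\right) l = l \left(4 + W + 2 l\right)$)
$\frac{N{\left(184,-195 \right)}}{77724} = \frac{\left(-195\right) \left(4 + 184 + 2 \left(-195\right)\right)}{77724} = - 195 \left(4 + 184 - 390\right) \frac{1}{77724} = \left(-195\right) \left(-202\right) \frac{1}{77724} = 39390 \cdot \frac{1}{77724} = \frac{6565}{12954}$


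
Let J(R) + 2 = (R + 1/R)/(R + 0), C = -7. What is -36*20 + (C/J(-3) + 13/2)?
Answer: -5645/8 ≈ -705.63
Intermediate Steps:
J(R) = -2 + (R + 1/R)/R (J(R) = -2 + (R + 1/R)/(R + 0) = -2 + (R + 1/R)/R)
-36*20 + (C/J(-3) + 13/2) = -36*20 + (-7/(-1 + (-3)⁻²) + 13/2) = -720 + (-7/(-1 + ⅑) + 13*(½)) = -720 + (-7/(-8/9) + 13/2) = -720 + (-7*(-9/8) + 13/2) = -720 + (63/8 + 13/2) = -720 + 115/8 = -5645/8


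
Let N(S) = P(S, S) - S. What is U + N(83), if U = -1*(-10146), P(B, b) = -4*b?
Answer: 9731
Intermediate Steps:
N(S) = -5*S (N(S) = -4*S - S = -5*S)
U = 10146
U + N(83) = 10146 - 5*83 = 10146 - 415 = 9731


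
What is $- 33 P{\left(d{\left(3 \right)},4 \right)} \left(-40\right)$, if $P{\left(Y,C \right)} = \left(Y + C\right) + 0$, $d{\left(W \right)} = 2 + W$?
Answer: $11880$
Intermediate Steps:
$P{\left(Y,C \right)} = C + Y$ ($P{\left(Y,C \right)} = \left(C + Y\right) + 0 = C + Y$)
$- 33 P{\left(d{\left(3 \right)},4 \right)} \left(-40\right) = - 33 \left(4 + \left(2 + 3\right)\right) \left(-40\right) = - 33 \left(4 + 5\right) \left(-40\right) = \left(-33\right) 9 \left(-40\right) = \left(-297\right) \left(-40\right) = 11880$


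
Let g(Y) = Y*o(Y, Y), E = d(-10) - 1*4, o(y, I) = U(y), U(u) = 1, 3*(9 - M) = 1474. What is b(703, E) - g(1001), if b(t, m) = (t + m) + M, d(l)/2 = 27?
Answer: -2191/3 ≈ -730.33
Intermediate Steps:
M = -1447/3 (M = 9 - ⅓*1474 = 9 - 1474/3 = -1447/3 ≈ -482.33)
d(l) = 54 (d(l) = 2*27 = 54)
o(y, I) = 1
E = 50 (E = 54 - 1*4 = 54 - 4 = 50)
b(t, m) = -1447/3 + m + t (b(t, m) = (t + m) - 1447/3 = (m + t) - 1447/3 = -1447/3 + m + t)
g(Y) = Y (g(Y) = Y*1 = Y)
b(703, E) - g(1001) = (-1447/3 + 50 + 703) - 1*1001 = 812/3 - 1001 = -2191/3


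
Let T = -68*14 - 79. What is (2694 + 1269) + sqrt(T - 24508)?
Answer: 3963 + I*sqrt(25539) ≈ 3963.0 + 159.81*I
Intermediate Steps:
T = -1031 (T = -952 - 79 = -1031)
(2694 + 1269) + sqrt(T - 24508) = (2694 + 1269) + sqrt(-1031 - 24508) = 3963 + sqrt(-25539) = 3963 + I*sqrt(25539)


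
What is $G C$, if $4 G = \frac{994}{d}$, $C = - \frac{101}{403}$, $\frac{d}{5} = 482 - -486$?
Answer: $- \frac{50197}{3901040} \approx -0.012868$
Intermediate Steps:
$d = 4840$ ($d = 5 \left(482 - -486\right) = 5 \left(482 + 486\right) = 5 \cdot 968 = 4840$)
$C = - \frac{101}{403}$ ($C = \left(-101\right) \frac{1}{403} = - \frac{101}{403} \approx -0.25062$)
$G = \frac{497}{9680}$ ($G = \frac{994 \cdot \frac{1}{4840}}{4} = \frac{1}{4} \cdot \frac{497}{2420} = \frac{497}{9680} \approx 0.051343$)
$G C = \frac{497}{9680} \left(- \frac{101}{403}\right) = - \frac{50197}{3901040}$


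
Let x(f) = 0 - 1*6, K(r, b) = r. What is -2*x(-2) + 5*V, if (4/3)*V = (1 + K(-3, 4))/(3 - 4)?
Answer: 39/2 ≈ 19.500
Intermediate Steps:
x(f) = -6 (x(f) = 0 - 6 = -6)
V = 3/2 (V = 3*((1 - 3)/(3 - 4))/4 = 3*(-2/(-1))/4 = 3*(-2*(-1))/4 = (3/4)*2 = 3/2 ≈ 1.5000)
-2*x(-2) + 5*V = -2*(-6) + 5*(3/2) = 12 + 15/2 = 39/2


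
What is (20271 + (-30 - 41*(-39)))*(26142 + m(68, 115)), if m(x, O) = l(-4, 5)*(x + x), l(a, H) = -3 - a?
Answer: 573911520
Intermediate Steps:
m(x, O) = 2*x (m(x, O) = (-3 - 1*(-4))*(x + x) = (-3 + 4)*(2*x) = 1*(2*x) = 2*x)
(20271 + (-30 - 41*(-39)))*(26142 + m(68, 115)) = (20271 + (-30 - 41*(-39)))*(26142 + 2*68) = (20271 + (-30 + 1599))*(26142 + 136) = (20271 + 1569)*26278 = 21840*26278 = 573911520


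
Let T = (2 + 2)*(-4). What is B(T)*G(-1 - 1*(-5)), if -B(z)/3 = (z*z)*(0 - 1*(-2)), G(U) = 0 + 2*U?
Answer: -12288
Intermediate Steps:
G(U) = 2*U
T = -16 (T = 4*(-4) = -16)
B(z) = -6*z**2 (B(z) = -3*z*z*(0 - 1*(-2)) = -3*z**2*(0 + 2) = -3*z**2*2 = -6*z**2)
B(T)*G(-1 - 1*(-5)) = (-6*(-16)**2)*(2*(-1 - 1*(-5))) = (-6*256)*(2*(-1 + 5)) = -3072*4 = -1536*8 = -12288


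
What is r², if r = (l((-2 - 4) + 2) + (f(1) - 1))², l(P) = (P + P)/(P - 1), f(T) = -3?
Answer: 20736/625 ≈ 33.178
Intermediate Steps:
l(P) = 2*P/(-1 + P) (l(P) = (2*P)/(-1 + P) = 2*P/(-1 + P))
r = 144/25 (r = (2*((-2 - 4) + 2)/(-1 + ((-2 - 4) + 2)) + (-3 - 1))² = (2*(-6 + 2)/(-1 + (-6 + 2)) - 4)² = (2*(-4)/(-1 - 4) - 4)² = (2*(-4)/(-5) - 4)² = (2*(-4)*(-⅕) - 4)² = (8/5 - 4)² = (-12/5)² = 144/25 ≈ 5.7600)
r² = (144/25)² = 20736/625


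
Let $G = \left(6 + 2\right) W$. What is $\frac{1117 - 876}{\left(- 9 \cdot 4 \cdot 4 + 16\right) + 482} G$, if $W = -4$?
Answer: $- \frac{3856}{177} \approx -21.785$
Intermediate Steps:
$G = -32$ ($G = \left(6 + 2\right) \left(-4\right) = 8 \left(-4\right) = -32$)
$\frac{1117 - 876}{\left(- 9 \cdot 4 \cdot 4 + 16\right) + 482} G = \frac{1117 - 876}{\left(- 9 \cdot 4 \cdot 4 + 16\right) + 482} \left(-32\right) = \frac{241}{\left(\left(-9\right) 16 + 16\right) + 482} \left(-32\right) = \frac{241}{\left(-144 + 16\right) + 482} \left(-32\right) = \frac{241}{-128 + 482} \left(-32\right) = \frac{241}{354} \left(-32\right) = - \frac{3856}{177}$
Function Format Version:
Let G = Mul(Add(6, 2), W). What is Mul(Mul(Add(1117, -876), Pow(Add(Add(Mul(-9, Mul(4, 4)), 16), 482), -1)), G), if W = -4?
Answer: Rational(-3856, 177) ≈ -21.785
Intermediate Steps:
G = -32 (G = Mul(Add(6, 2), -4) = Mul(8, -4) = -32)
Mul(Mul(Add(1117, -876), Pow(Add(Add(Mul(-9, Mul(4, 4)), 16), 482), -1)), G) = Mul(Mul(Add(1117, -876), Pow(Add(Add(Mul(-9, Mul(4, 4)), 16), 482), -1)), -32) = Mul(Mul(241, Pow(Add(Add(Mul(-9, 16), 16), 482), -1)), -32) = Mul(Mul(241, Pow(Add(Add(-144, 16), 482), -1)), -32) = Mul(Mul(241, Pow(Add(-128, 482), -1)), -32) = Mul(Mul(241, Pow(354, -1)), -32) = Mul(Mul(241, Rational(1, 354)), -32) = Mul(Rational(241, 354), -32) = Rational(-3856, 177)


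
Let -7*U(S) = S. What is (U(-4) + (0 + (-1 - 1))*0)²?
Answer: 16/49 ≈ 0.32653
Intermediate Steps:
U(S) = -S/7
(U(-4) + (0 + (-1 - 1))*0)² = (-⅐*(-4) + (0 + (-1 - 1))*0)² = (4/7 + (0 - 2)*0)² = (4/7 - 2*0)² = (4/7 + 0)² = (4/7)² = 16/49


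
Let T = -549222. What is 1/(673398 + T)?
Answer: 1/124176 ≈ 8.0531e-6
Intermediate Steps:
1/(673398 + T) = 1/(673398 - 549222) = 1/124176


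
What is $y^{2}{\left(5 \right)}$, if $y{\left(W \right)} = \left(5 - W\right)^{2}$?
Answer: $0$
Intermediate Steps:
$y^{2}{\left(5 \right)} = \left(\left(-5 + 5\right)^{2}\right)^{2} = \left(0^{2}\right)^{2} = 0^{2} = 0$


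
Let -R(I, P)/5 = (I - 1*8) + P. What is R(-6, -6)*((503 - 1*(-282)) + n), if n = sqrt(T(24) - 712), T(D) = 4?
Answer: 78500 + 200*I*sqrt(177) ≈ 78500.0 + 2660.8*I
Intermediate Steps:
R(I, P) = 40 - 5*I - 5*P (R(I, P) = -5*((I - 1*8) + P) = -5*((I - 8) + P) = -5*((-8 + I) + P) = -5*(-8 + I + P) = 40 - 5*I - 5*P)
n = 2*I*sqrt(177) (n = sqrt(4 - 712) = sqrt(-708) = 2*I*sqrt(177) ≈ 26.608*I)
R(-6, -6)*((503 - 1*(-282)) + n) = (40 - 5*(-6) - 5*(-6))*((503 - 1*(-282)) + 2*I*sqrt(177)) = (40 + 30 + 30)*((503 + 282) + 2*I*sqrt(177)) = 100*(785 + 2*I*sqrt(177)) = 78500 + 200*I*sqrt(177)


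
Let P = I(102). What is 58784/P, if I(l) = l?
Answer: 29392/51 ≈ 576.31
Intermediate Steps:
P = 102
58784/P = 58784/102 = 58784*(1/102) = 29392/51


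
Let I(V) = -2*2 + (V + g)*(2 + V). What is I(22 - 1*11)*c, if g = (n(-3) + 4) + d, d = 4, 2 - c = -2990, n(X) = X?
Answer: 610368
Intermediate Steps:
c = 2992 (c = 2 - 1*(-2990) = 2 + 2990 = 2992)
g = 5 (g = (-3 + 4) + 4 = 1 + 4 = 5)
I(V) = -4 + (2 + V)*(5 + V) (I(V) = -2*2 + (V + 5)*(2 + V) = -4 + (5 + V)*(2 + V) = -4 + (2 + V)*(5 + V))
I(22 - 1*11)*c = (6 + (22 - 1*11)² + 7*(22 - 1*11))*2992 = (6 + (22 - 11)² + 7*(22 - 11))*2992 = (6 + 11² + 7*11)*2992 = (6 + 121 + 77)*2992 = 204*2992 = 610368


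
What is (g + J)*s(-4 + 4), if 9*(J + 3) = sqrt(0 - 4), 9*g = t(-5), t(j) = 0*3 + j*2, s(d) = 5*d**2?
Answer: 0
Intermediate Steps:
t(j) = 2*j (t(j) = 0 + 2*j = 2*j)
g = -10/9 (g = (2*(-5))/9 = (1/9)*(-10) = -10/9 ≈ -1.1111)
J = -3 + 2*I/9 (J = -3 + sqrt(0 - 4)/9 = -3 + sqrt(-4)/9 = -3 + (2*I)/9 = -3 + 2*I/9 ≈ -3.0 + 0.22222*I)
(g + J)*s(-4 + 4) = (-10/9 + (-3 + 2*I/9))*(5*(-4 + 4)**2) = (-37/9 + 2*I/9)*(5*0**2) = (-37/9 + 2*I/9)*(5*0) = (-37/9 + 2*I/9)*0 = 0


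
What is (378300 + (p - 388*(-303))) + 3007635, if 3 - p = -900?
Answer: 3504402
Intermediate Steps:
p = 903 (p = 3 - 1*(-900) = 3 + 900 = 903)
(378300 + (p - 388*(-303))) + 3007635 = (378300 + (903 - 388*(-303))) + 3007635 = (378300 + (903 + 117564)) + 3007635 = (378300 + 118467) + 3007635 = 496767 + 3007635 = 3504402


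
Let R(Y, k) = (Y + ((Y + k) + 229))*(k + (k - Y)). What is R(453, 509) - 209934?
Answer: 718926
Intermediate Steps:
R(Y, k) = (-Y + 2*k)*(229 + k + 2*Y) (R(Y, k) = (Y + (229 + Y + k))*(-Y + 2*k) = (229 + k + 2*Y)*(-Y + 2*k) = (-Y + 2*k)*(229 + k + 2*Y))
R(453, 509) - 209934 = (-229*453 - 2*453² + 2*509² + 458*509 + 3*453*509) - 209934 = (-103737 - 2*205209 + 2*259081 + 233122 + 691731) - 209934 = (-103737 - 410418 + 518162 + 233122 + 691731) - 209934 = 928860 - 209934 = 718926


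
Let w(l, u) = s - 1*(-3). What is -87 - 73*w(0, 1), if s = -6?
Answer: 132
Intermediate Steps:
w(l, u) = -3 (w(l, u) = -6 - 1*(-3) = -6 + 3 = -3)
-87 - 73*w(0, 1) = -87 - 73*(-3) = -87 + 219 = 132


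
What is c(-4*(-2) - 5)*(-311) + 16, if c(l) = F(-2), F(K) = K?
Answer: 638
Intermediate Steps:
c(l) = -2
c(-4*(-2) - 5)*(-311) + 16 = -2*(-311) + 16 = 622 + 16 = 638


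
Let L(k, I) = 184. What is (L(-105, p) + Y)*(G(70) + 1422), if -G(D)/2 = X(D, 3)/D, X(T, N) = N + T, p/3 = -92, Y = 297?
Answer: 23904257/35 ≈ 6.8298e+5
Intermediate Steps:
p = -276 (p = 3*(-92) = -276)
G(D) = -2*(3 + D)/D
(L(-105, p) + Y)*(G(70) + 1422) = (184 + 297)*((-2 - 6/70) + 1422) = 481*((-2 - 6*1/70) + 1422) = 481*((-2 - 3/35) + 1422) = 481*(-73/35 + 1422) = 481*(49697/35) = 23904257/35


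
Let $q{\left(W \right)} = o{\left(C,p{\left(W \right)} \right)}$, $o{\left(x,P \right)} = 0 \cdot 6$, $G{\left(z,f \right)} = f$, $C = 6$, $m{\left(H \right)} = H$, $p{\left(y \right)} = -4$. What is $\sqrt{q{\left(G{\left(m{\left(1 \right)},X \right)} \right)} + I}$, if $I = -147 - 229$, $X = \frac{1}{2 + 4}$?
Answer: $2 i \sqrt{94} \approx 19.391 i$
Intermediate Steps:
$X = \frac{1}{6} \approx 0.16667$
$I = -376$
$o{\left(x,P \right)} = 0$
$q{\left(W \right)} = 0$
$\sqrt{q{\left(G{\left(m{\left(1 \right)},X \right)} \right)} + I} = \sqrt{0 - 376} = \sqrt{-376} = 2 i \sqrt{94}$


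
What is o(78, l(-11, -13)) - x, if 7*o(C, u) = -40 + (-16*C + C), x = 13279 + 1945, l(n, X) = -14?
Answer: -107778/7 ≈ -15397.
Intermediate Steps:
x = 15224
o(C, u) = -40/7 - 15*C/7 (o(C, u) = (-40 + (-16*C + C))/7 = (-40 - 15*C)/7 = -40/7 - 15*C/7)
o(78, l(-11, -13)) - x = (-40/7 - 15/7*78) - 1*15224 = (-40/7 - 1170/7) - 15224 = -1210/7 - 15224 = -107778/7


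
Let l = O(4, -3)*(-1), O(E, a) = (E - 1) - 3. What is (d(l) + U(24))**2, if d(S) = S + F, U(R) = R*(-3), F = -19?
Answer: 8281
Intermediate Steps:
O(E, a) = -4 + E (O(E, a) = (-1 + E) - 3 = -4 + E)
U(R) = -3*R
l = 0 (l = (-4 + 4)*(-1) = 0*(-1) = 0)
d(S) = -19 + S (d(S) = S - 19 = -19 + S)
(d(l) + U(24))**2 = ((-19 + 0) - 3*24)**2 = (-19 - 72)**2 = (-91)**2 = 8281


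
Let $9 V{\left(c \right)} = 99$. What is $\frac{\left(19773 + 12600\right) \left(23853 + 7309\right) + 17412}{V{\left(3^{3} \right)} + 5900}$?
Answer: $\frac{1008824838}{5911} \approx 1.7067 \cdot 10^{5}$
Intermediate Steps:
$V{\left(c \right)} = 11$ ($V{\left(c \right)} = \frac{1}{9} \cdot 99 = 11$)
$\frac{\left(19773 + 12600\right) \left(23853 + 7309\right) + 17412}{V{\left(3^{3} \right)} + 5900} = \frac{\left(19773 + 12600\right) \left(23853 + 7309\right) + 17412}{11 + 5900} = \frac{32373 \cdot 31162 + 17412}{5911} = \left(1008807426 + 17412\right) \frac{1}{5911} = 1008824838 \cdot \frac{1}{5911} = \frac{1008824838}{5911}$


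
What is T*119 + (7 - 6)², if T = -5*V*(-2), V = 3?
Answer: 3571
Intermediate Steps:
T = 30 (T = -5*3*(-2) = -15*(-2) = 30)
T*119 + (7 - 6)² = 30*119 + (7 - 6)² = 3570 + 1² = 3570 + 1 = 3571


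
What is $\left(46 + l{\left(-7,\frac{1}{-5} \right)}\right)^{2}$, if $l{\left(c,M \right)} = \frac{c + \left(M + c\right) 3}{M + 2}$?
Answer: $\frac{73441}{81} \approx 906.68$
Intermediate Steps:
$l{\left(c,M \right)} = \frac{3 M + 4 c}{2 + M}$ ($l{\left(c,M \right)} = \frac{c + \left(3 M + 3 c\right)}{2 + M} = \frac{3 M + 4 c}{2 + M}$)
$\left(46 + l{\left(-7,\frac{1}{-5} \right)}\right)^{2} = \left(46 + \frac{\frac{3}{-5} + 4 \left(-7\right)}{2 + \frac{1}{-5}}\right)^{2} = \left(46 + \frac{3 \left(- \frac{1}{5}\right) - 28}{2 - \frac{1}{5}}\right)^{2} = \left(46 + \frac{- \frac{3}{5} - 28}{\frac{9}{5}}\right)^{2} = \left(46 + \frac{5}{9} \left(- \frac{143}{5}\right)\right)^{2} = \left(46 - \frac{143}{9}\right)^{2} = \left(\frac{271}{9}\right)^{2} = \frac{73441}{81}$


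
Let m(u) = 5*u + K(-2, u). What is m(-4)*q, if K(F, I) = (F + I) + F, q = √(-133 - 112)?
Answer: -196*I*√5 ≈ -438.27*I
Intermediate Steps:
q = 7*I*√5 (q = √(-245) = 7*I*√5 ≈ 15.652*I)
K(F, I) = I + 2*F
m(u) = -4 + 6*u (m(u) = 5*u + (u + 2*(-2)) = 5*u + (u - 4) = 5*u + (-4 + u) = -4 + 6*u)
m(-4)*q = (-4 + 6*(-4))*(7*I*√5) = (-4 - 24)*(7*I*√5) = -196*I*√5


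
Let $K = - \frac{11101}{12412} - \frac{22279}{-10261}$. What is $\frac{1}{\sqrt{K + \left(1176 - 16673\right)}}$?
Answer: $- \frac{2 i \sqrt{62836902139711685411}}{1973528047817} \approx - 0.0080333 i$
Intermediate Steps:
$K = \frac{162619587}{127359532}$ ($K = \left(-11101\right) \frac{1}{12412} - - \frac{22279}{10261} = - \frac{11101}{12412} + \frac{22279}{10261} = \frac{162619587}{127359532} \approx 1.2769$)
$\frac{1}{\sqrt{K + \left(1176 - 16673\right)}} = \frac{1}{\sqrt{\frac{162619587}{127359532} + \left(1176 - 16673\right)}} = \frac{1}{\sqrt{\frac{162619587}{127359532} - 15497}} = \frac{1}{\sqrt{- \frac{1973528047817}{127359532}}} = \frac{1}{\frac{1}{63679766} i \sqrt{62836902139711685411}} = - \frac{2 i \sqrt{62836902139711685411}}{1973528047817}$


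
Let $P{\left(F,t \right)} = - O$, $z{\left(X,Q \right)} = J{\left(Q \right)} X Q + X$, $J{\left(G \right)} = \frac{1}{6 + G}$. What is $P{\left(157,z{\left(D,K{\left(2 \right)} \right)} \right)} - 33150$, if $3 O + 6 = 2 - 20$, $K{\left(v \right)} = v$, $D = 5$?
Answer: $-33142$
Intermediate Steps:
$O = -8$ ($O = -2 + \frac{2 - 20}{3} = -2 + \frac{1}{3} \left(-18\right) = -2 - 6 = -8$)
$z{\left(X,Q \right)} = X + \frac{Q X}{6 + Q}$ ($z{\left(X,Q \right)} = \frac{X}{6 + Q} Q + X = \frac{Q X}{6 + Q} + X = X + \frac{Q X}{6 + Q}$)
$P{\left(F,t \right)} = 8$ ($P{\left(F,t \right)} = \left(-1\right) \left(-8\right) = 8$)
$P{\left(157,z{\left(D,K{\left(2 \right)} \right)} \right)} - 33150 = 8 - 33150 = -33142$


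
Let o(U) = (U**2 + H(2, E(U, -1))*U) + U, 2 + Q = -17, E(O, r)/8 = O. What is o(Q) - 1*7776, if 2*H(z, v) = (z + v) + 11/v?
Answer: -96133/16 ≈ -6008.3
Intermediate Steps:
E(O, r) = 8*O
H(z, v) = v/2 + z/2 + 11/(2*v) (H(z, v) = ((z + v) + 11/v)/2 = ((v + z) + 11/v)/2 = (v + z + 11/v)/2 = v/2 + z/2 + 11/(2*v))
Q = -19 (Q = -2 - 17 = -19)
o(U) = 11/16 + U + U**2 + U*(2 + 8*U)/2 (o(U) = (U**2 + ((11 + (8*U)*(8*U + 2))/(2*((8*U))))*U) + U = (U**2 + ((1/(8*U))*(11 + (8*U)*(2 + 8*U))/2)*U) + U = (U**2 + ((1/(8*U))*(11 + 8*U*(2 + 8*U))/2)*U) + U = (U**2 + ((11 + 8*U*(2 + 8*U))/(16*U))*U) + U = (U**2 + (11/16 + U*(2 + 8*U)/2)) + U = (11/16 + U**2 + U*(2 + 8*U)/2) + U = 11/16 + U + U**2 + U*(2 + 8*U)/2)
o(Q) - 1*7776 = (11/16 + 2*(-19) + 5*(-19)**2) - 1*7776 = (11/16 - 38 + 5*361) - 7776 = (11/16 - 38 + 1805) - 7776 = 28283/16 - 7776 = -96133/16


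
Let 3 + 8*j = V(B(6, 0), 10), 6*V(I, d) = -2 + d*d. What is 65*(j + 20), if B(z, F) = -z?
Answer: 4225/3 ≈ 1408.3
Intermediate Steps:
V(I, d) = -1/3 + d**2/6 (V(I, d) = (-2 + d*d)/6 = (-2 + d**2)/6 = -1/3 + d**2/6)
j = 5/3 (j = -3/8 + (-1/3 + (1/6)*10**2)/8 = -3/8 + (-1/3 + (1/6)*100)/8 = -3/8 + (-1/3 + 50/3)/8 = -3/8 + (1/8)*(49/3) = -3/8 + 49/24 = 5/3 ≈ 1.6667)
65*(j + 20) = 65*(5/3 + 20) = 65*(65/3) = 4225/3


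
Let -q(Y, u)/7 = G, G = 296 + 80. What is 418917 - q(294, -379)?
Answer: 421549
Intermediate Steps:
G = 376
q(Y, u) = -2632 (q(Y, u) = -7*376 = -2632)
418917 - q(294, -379) = 418917 - 1*(-2632) = 418917 + 2632 = 421549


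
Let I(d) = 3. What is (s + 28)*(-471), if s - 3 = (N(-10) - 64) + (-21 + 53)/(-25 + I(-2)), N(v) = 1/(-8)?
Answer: 1433253/88 ≈ 16287.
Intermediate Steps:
N(v) = -⅛
s = -5507/88 (s = 3 + ((-⅛ - 64) + (-21 + 53)/(-25 + 3)) = 3 + (-513/8 + 32/(-22)) = 3 + (-513/8 + 32*(-1/22)) = 3 + (-513/8 - 16/11) = 3 - 5771/88 = -5507/88 ≈ -62.580)
(s + 28)*(-471) = (-5507/88 + 28)*(-471) = -3043/88*(-471) = 1433253/88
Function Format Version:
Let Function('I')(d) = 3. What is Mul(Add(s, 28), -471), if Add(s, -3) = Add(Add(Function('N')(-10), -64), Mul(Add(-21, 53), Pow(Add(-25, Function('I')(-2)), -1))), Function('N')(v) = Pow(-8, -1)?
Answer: Rational(1433253, 88) ≈ 16287.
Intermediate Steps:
Function('N')(v) = Rational(-1, 8)
s = Rational(-5507, 88) (s = Add(3, Add(Add(Rational(-1, 8), -64), Mul(Add(-21, 53), Pow(Add(-25, 3), -1)))) = Add(3, Add(Rational(-513, 8), Mul(32, Pow(-22, -1)))) = Add(3, Add(Rational(-513, 8), Mul(32, Rational(-1, 22)))) = Add(3, Add(Rational(-513, 8), Rational(-16, 11))) = Add(3, Rational(-5771, 88)) = Rational(-5507, 88) ≈ -62.580)
Mul(Add(s, 28), -471) = Mul(Add(Rational(-5507, 88), 28), -471) = Mul(Rational(-3043, 88), -471) = Rational(1433253, 88)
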